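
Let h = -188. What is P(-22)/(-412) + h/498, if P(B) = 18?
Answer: -21605/51294 ≈ -0.42120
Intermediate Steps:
P(-22)/(-412) + h/498 = 18/(-412) - 188/498 = 18*(-1/412) - 188*1/498 = -9/206 - 94/249 = -21605/51294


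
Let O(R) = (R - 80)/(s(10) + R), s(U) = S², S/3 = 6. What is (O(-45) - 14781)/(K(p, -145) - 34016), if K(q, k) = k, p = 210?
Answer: 21368/49383 ≈ 0.43270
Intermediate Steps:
S = 18 (S = 3*6 = 18)
s(U) = 324 (s(U) = 18² = 324)
O(R) = (-80 + R)/(324 + R) (O(R) = (R - 80)/(324 + R) = (-80 + R)/(324 + R))
(O(-45) - 14781)/(K(p, -145) - 34016) = ((-80 - 45)/(324 - 45) - 14781)/(-145 - 34016) = (-125/279 - 14781)/(-34161) = ((1/279)*(-125) - 14781)*(-1/34161) = (-125/279 - 14781)*(-1/34161) = -4124024/279*(-1/34161) = 21368/49383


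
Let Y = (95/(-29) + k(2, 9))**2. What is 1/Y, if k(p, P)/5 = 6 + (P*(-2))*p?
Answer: 841/19758025 ≈ 4.2565e-5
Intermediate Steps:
k(p, P) = 30 - 10*P*p (k(p, P) = 5*(6 + (P*(-2))*p) = 5*(6 + (-2*P)*p) = 5*(6 - 2*P*p) = 30 - 10*P*p)
Y = 19758025/841 (Y = (95/(-29) + (30 - 10*9*2))**2 = (95*(-1/29) + (30 - 180))**2 = (-95/29 - 150)**2 = (-4445/29)**2 = 19758025/841 ≈ 23494.)
1/Y = 1/(19758025/841) = 841/19758025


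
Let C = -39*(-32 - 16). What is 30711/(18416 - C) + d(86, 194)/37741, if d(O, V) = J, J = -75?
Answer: 47649/25696 ≈ 1.8543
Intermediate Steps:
d(O, V) = -75
C = 1872 (C = -39*(-48) = 1872)
30711/(18416 - C) + d(86, 194)/37741 = 30711/(18416 - 1*1872) - 75/37741 = 30711/(18416 - 1872) - 75*1/37741 = 30711/16544 - 75/37741 = 47649/25696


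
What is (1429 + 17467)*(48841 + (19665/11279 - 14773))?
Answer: 7261215748752/11279 ≈ 6.4378e+8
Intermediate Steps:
(1429 + 17467)*(48841 + (19665/11279 - 14773)) = 18896*(48841 + (19665*(1/11279) - 14773)) = 18896*(48841 + (19665/11279 - 14773)) = 18896*(48841 - 166605002/11279) = 18896*(384272637/11279) = 7261215748752/11279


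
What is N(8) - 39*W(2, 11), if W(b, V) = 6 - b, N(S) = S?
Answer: -148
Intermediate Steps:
N(8) - 39*W(2, 11) = 8 - 39*(6 - 1*2) = 8 - 39*(6 - 2) = 8 - 39*4 = 8 - 156 = -148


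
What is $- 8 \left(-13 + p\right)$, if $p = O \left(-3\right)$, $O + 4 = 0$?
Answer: $8$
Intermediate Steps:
$O = -4$ ($O = -4 + 0 = -4$)
$p = 12$ ($p = \left(-4\right) \left(-3\right) = 12$)
$- 8 \left(-13 + p\right) = - 8 \left(-13 + 12\right) = \left(-8\right) \left(-1\right) = 8$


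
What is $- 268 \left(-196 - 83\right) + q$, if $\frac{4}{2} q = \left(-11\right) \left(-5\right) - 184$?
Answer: $\frac{149415}{2} \approx 74708.0$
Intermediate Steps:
$q = - \frac{129}{2}$ ($q = \frac{\left(-11\right) \left(-5\right) - 184}{2} = \frac{55 - 184}{2} = \frac{1}{2} \left(-129\right) = - \frac{129}{2} \approx -64.5$)
$- 268 \left(-196 - 83\right) + q = - 268 \left(-196 - 83\right) - \frac{129}{2} = \left(-268\right) \left(-279\right) - \frac{129}{2} = 74772 - \frac{129}{2} = \frac{149415}{2}$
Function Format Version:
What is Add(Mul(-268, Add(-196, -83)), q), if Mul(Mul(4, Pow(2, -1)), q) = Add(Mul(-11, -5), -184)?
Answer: Rational(149415, 2) ≈ 74708.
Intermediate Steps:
q = Rational(-129, 2) (q = Mul(Rational(1, 2), Add(Mul(-11, -5), -184)) = Mul(Rational(1, 2), Add(55, -184)) = Mul(Rational(1, 2), -129) = Rational(-129, 2) ≈ -64.500)
Add(Mul(-268, Add(-196, -83)), q) = Add(Mul(-268, Add(-196, -83)), Rational(-129, 2)) = Add(Mul(-268, -279), Rational(-129, 2)) = Add(74772, Rational(-129, 2)) = Rational(149415, 2)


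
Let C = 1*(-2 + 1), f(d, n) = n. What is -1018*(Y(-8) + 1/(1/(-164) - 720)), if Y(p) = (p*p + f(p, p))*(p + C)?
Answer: 60584221784/118081 ≈ 5.1307e+5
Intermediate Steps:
C = -1 (C = 1*(-1) = -1)
Y(p) = (-1 + p)*(p + p²) (Y(p) = (p*p + p)*(p - 1) = (p² + p)*(-1 + p) = (p + p²)*(-1 + p) = (-1 + p)*(p + p²))
-1018*(Y(-8) + 1/(1/(-164) - 720)) = -1018*(((-8)³ - 1*(-8)) + 1/(1/(-164) - 720)) = -1018*((-512 + 8) + 1/(-1/164 - 720)) = -1018*(-504 + 1/(-118081/164)) = -1018*(-504 - 164/118081) = -1018*(-59512988/118081) = 60584221784/118081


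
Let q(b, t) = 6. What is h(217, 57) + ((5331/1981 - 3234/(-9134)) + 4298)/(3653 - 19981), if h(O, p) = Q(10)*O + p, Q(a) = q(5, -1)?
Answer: 25089601360763/18465390307 ≈ 1358.7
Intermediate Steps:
Q(a) = 6
h(O, p) = p + 6*O (h(O, p) = 6*O + p = p + 6*O)
h(217, 57) + ((5331/1981 - 3234/(-9134)) + 4298)/(3653 - 19981) = (57 + 6*217) + ((5331/1981 - 3234/(-9134)) + 4298)/(3653 - 19981) = (57 + 1302) + ((5331*(1/1981) - 3234*(-1/9134)) + 4298)/(-16328) = 1359 + ((5331/1981 + 1617/4567) + 4298)*(-1/16328) = 1359 + (27549954/9047227 + 4298)*(-1/16328) = 1359 + (38912531600/9047227)*(-1/16328) = 1359 - 4864066450/18465390307 = 25089601360763/18465390307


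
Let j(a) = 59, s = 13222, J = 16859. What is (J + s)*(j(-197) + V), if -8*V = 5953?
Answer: -164873961/8 ≈ -2.0609e+7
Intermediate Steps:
V = -5953/8 (V = -⅛*5953 = -5953/8 ≈ -744.13)
(J + s)*(j(-197) + V) = (16859 + 13222)*(59 - 5953/8) = 30081*(-5481/8) = -164873961/8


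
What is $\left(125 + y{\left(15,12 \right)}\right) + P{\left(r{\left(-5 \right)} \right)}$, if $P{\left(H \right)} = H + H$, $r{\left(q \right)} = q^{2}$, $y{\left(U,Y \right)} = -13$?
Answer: $162$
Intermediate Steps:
$P{\left(H \right)} = 2 H$
$\left(125 + y{\left(15,12 \right)}\right) + P{\left(r{\left(-5 \right)} \right)} = \left(125 - 13\right) + 2 \left(-5\right)^{2} = 112 + 2 \cdot 25 = 112 + 50 = 162$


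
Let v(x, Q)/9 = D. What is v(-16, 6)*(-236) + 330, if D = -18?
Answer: 38562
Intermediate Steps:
v(x, Q) = -162 (v(x, Q) = 9*(-18) = -162)
v(-16, 6)*(-236) + 330 = -162*(-236) + 330 = 38232 + 330 = 38562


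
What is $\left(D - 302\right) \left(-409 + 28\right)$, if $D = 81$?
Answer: $84201$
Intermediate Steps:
$\left(D - 302\right) \left(-409 + 28\right) = \left(81 - 302\right) \left(-409 + 28\right) = \left(-221\right) \left(-381\right) = 84201$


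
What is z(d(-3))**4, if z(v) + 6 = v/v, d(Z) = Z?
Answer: 625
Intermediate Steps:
z(v) = -5 (z(v) = -6 + v/v = -6 + 1 = -5)
z(d(-3))**4 = (-5)**4 = 625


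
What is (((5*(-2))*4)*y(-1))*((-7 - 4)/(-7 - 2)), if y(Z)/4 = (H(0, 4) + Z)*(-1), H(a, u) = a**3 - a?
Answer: -1760/9 ≈ -195.56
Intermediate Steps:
y(Z) = -4*Z (y(Z) = 4*(((0**3 - 1*0) + Z)*(-1)) = 4*(((0 + 0) + Z)*(-1)) = 4*((0 + Z)*(-1)) = 4*(Z*(-1)) = 4*(-Z) = -4*Z)
(((5*(-2))*4)*y(-1))*((-7 - 4)/(-7 - 2)) = (((5*(-2))*4)*(-4*(-1)))*((-7 - 4)/(-7 - 2)) = (-10*4*4)*(-11/(-9)) = (-40*4)*(-11*(-1/9)) = -160*11/9 = -1760/9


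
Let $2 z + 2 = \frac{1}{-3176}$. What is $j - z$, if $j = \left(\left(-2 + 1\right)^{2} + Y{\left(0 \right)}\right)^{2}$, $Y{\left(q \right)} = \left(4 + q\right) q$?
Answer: $\frac{12705}{6352} \approx 2.0002$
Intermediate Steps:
$Y{\left(q \right)} = q \left(4 + q\right)$
$z = - \frac{6353}{6352}$ ($z = -1 + \frac{1}{2 \left(-3176\right)} = -1 + \frac{1}{2} \left(- \frac{1}{3176}\right) = -1 - \frac{1}{6352} = - \frac{6353}{6352} \approx -1.0002$)
$j = 1$ ($j = \left(\left(-2 + 1\right)^{2} + 0 \left(4 + 0\right)\right)^{2} = \left(\left(-1\right)^{2} + 0 \cdot 4\right)^{2} = \left(1 + 0\right)^{2} = 1^{2} = 1$)
$j - z = 1 - - \frac{6353}{6352} = 1 + \frac{6353}{6352} = \frac{12705}{6352}$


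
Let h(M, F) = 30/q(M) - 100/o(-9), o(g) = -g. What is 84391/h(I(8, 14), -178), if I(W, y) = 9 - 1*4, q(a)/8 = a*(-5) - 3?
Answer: -85066128/11335 ≈ -7504.7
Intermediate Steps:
q(a) = -24 - 40*a (q(a) = 8*(a*(-5) - 3) = 8*(-5*a - 3) = 8*(-3 - 5*a) = -24 - 40*a)
I(W, y) = 5 (I(W, y) = 9 - 4 = 5)
h(M, F) = -100/9 + 30/(-24 - 40*M) (h(M, F) = 30/(-24 - 40*M) - 100/((-1*(-9))) = 30/(-24 - 40*M) - 100/9 = -100/9 + 30/(-24 - 40*M))
84391/h(I(8, 14), -178) = 84391/((5*(-267 - 400*5)/(36*(3 + 5*5)))) = 84391/((5*(-267 - 2000)/(36*(3 + 25)))) = 84391/(((5/36)*(-2267)/28)) = 84391/(((5/36)*(1/28)*(-2267))) = 84391/(-11335/1008) = 84391*(-1008/11335) = -85066128/11335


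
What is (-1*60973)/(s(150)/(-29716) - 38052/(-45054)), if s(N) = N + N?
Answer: -1133779947751/15517181 ≈ -73066.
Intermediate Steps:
s(N) = 2*N
(-1*60973)/(s(150)/(-29716) - 38052/(-45054)) = (-1*60973)/((2*150)/(-29716) - 38052/(-45054)) = -60973/(300*(-1/29716) - 38052*(-1/45054)) = -60973/(-75/7429 + 2114/2503) = -60973/15517181/18594787 = -60973*18594787/15517181 = -1133779947751/15517181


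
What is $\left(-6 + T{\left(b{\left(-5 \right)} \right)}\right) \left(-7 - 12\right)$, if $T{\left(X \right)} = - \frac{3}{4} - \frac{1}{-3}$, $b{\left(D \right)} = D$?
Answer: $\frac{1463}{12} \approx 121.92$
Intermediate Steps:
$T{\left(X \right)} = - \frac{5}{12}$ ($T{\left(X \right)} = \left(-3\right) \frac{1}{4} - - \frac{1}{3} = - \frac{3}{4} + \frac{1}{3} = - \frac{5}{12}$)
$\left(-6 + T{\left(b{\left(-5 \right)} \right)}\right) \left(-7 - 12\right) = \left(-6 - \frac{5}{12}\right) \left(-7 - 12\right) = \left(- \frac{77}{12}\right) \left(-19\right) = \frac{1463}{12}$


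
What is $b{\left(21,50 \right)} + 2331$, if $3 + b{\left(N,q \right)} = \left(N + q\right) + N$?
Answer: $2420$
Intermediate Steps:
$b{\left(N,q \right)} = -3 + q + 2 N$ ($b{\left(N,q \right)} = -3 + \left(\left(N + q\right) + N\right) = -3 + \left(q + 2 N\right) = -3 + q + 2 N$)
$b{\left(21,50 \right)} + 2331 = \left(-3 + 50 + 2 \cdot 21\right) + 2331 = \left(-3 + 50 + 42\right) + 2331 = 89 + 2331 = 2420$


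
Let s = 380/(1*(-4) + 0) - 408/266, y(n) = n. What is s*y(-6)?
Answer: 77034/133 ≈ 579.20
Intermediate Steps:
s = -12839/133 (s = 380/(-4 + 0) - 408*1/266 = 380/(-4) - 204/133 = 380*(-¼) - 204/133 = -95 - 204/133 = -12839/133 ≈ -96.534)
s*y(-6) = -12839/133*(-6) = 77034/133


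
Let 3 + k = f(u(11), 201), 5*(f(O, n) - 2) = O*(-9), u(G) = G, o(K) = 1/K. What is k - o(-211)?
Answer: -21939/1055 ≈ -20.795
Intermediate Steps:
f(O, n) = 2 - 9*O/5 (f(O, n) = 2 + (O*(-9))/5 = 2 + (-9*O)/5 = 2 - 9*O/5)
k = -104/5 (k = -3 + (2 - 9/5*11) = -3 + (2 - 99/5) = -3 - 89/5 = -104/5 ≈ -20.800)
k - o(-211) = -104/5 - 1/(-211) = -104/5 - 1*(-1/211) = -104/5 + 1/211 = -21939/1055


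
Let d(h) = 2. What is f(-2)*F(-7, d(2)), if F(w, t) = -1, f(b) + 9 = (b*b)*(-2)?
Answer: 17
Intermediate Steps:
f(b) = -9 - 2*b² (f(b) = -9 + (b*b)*(-2) = -9 + b²*(-2) = -9 - 2*b²)
f(-2)*F(-7, d(2)) = (-9 - 2*(-2)²)*(-1) = (-9 - 2*4)*(-1) = (-9 - 8)*(-1) = -17*(-1) = 17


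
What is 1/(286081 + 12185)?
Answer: 1/298266 ≈ 3.3527e-6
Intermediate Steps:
1/(286081 + 12185) = 1/298266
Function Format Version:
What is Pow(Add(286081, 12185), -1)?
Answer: Rational(1, 298266) ≈ 3.3527e-6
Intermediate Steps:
Pow(Add(286081, 12185), -1) = Pow(298266, -1) = Rational(1, 298266)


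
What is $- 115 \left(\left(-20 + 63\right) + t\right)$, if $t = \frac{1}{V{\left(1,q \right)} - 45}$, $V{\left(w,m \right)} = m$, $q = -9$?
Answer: $- \frac{266915}{54} \approx -4942.9$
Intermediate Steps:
$t = - \frac{1}{54}$ ($t = \frac{1}{-9 - 45} = \frac{1}{-54} = - \frac{1}{54} \approx -0.018519$)
$- 115 \left(\left(-20 + 63\right) + t\right) = - 115 \left(\left(-20 + 63\right) - \frac{1}{54}\right) = - 115 \left(43 - \frac{1}{54}\right) = \left(-115\right) \frac{2321}{54} = - \frac{266915}{54}$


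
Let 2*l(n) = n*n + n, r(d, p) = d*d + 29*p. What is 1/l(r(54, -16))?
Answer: 1/3007378 ≈ 3.3252e-7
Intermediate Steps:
r(d, p) = d² + 29*p
l(n) = n/2 + n²/2 (l(n) = (n*n + n)/2 = (n² + n)/2 = (n + n²)/2 = n/2 + n²/2)
1/l(r(54, -16)) = 1/((54² + 29*(-16))*(1 + (54² + 29*(-16)))/2) = 1/((2916 - 464)*(1 + (2916 - 464))/2) = 1/((½)*2452*(1 + 2452)) = 1/((½)*2452*2453) = 1/3007378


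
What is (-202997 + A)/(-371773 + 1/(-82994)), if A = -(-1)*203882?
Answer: -24483230/10284976121 ≈ -0.0023805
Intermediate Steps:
A = 203882 (A = -1*(-203882) = 203882)
(-202997 + A)/(-371773 + 1/(-82994)) = (-202997 + 203882)/(-371773 + 1/(-82994)) = 885/(-371773 - 1/82994) = 885/(-30854928363/82994) = 885*(-82994/30854928363) = -24483230/10284976121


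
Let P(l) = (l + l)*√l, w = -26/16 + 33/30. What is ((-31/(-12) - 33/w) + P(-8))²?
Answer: 15766321/7056 - 87952*I*√2/21 ≈ 2234.5 - 5923.0*I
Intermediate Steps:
w = -21/40 (w = -26*1/16 + 33*(1/30) = -13/8 + 11/10 = -21/40 ≈ -0.52500)
P(l) = 2*l^(3/2) (P(l) = (2*l)*√l = 2*l^(3/2))
((-31/(-12) - 33/w) + P(-8))² = ((-31/(-12) - 33/(-21/40)) + 2*(-8)^(3/2))² = ((-31*(-1/12) - 33*(-40/21)) + 2*(-16*I*√2))² = ((31/12 + 440/7) - 32*I*√2)² = (5497/84 - 32*I*√2)²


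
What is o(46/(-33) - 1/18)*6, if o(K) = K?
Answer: -287/33 ≈ -8.6970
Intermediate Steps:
o(46/(-33) - 1/18)*6 = (46/(-33) - 1/18)*6 = (46*(-1/33) - 1*1/18)*6 = (-46/33 - 1/18)*6 = -287/198*6 = -287/33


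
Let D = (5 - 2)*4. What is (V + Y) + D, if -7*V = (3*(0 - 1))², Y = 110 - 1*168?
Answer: -331/7 ≈ -47.286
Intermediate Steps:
Y = -58 (Y = 110 - 168 = -58)
V = -9/7 (V = -9*(0 - 1)²/7 = -(3*(-1))²/7 = -⅐*(-3)² = -⅐*9 = -9/7 ≈ -1.2857)
D = 12 (D = 3*4 = 12)
(V + Y) + D = (-9/7 - 58) + 12 = -415/7 + 12 = -331/7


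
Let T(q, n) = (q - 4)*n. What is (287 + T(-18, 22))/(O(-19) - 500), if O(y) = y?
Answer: 197/519 ≈ 0.37958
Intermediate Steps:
T(q, n) = n*(-4 + q) (T(q, n) = (-4 + q)*n = n*(-4 + q))
(287 + T(-18, 22))/(O(-19) - 500) = (287 + 22*(-4 - 18))/(-19 - 500) = (287 + 22*(-22))/(-519) = (287 - 484)*(-1/519) = -197*(-1/519) = 197/519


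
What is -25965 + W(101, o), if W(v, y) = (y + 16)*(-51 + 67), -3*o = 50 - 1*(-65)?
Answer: -78967/3 ≈ -26322.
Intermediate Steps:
o = -115/3 (o = -(50 - 1*(-65))/3 = -(50 + 65)/3 = -1/3*115 = -115/3 ≈ -38.333)
W(v, y) = 256 + 16*y (W(v, y) = (16 + y)*16 = 256 + 16*y)
-25965 + W(101, o) = -25965 + (256 + 16*(-115/3)) = -25965 + (256 - 1840/3) = -25965 - 1072/3 = -78967/3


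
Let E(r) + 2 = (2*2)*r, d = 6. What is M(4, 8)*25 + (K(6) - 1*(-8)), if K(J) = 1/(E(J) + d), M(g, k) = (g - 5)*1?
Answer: -475/28 ≈ -16.964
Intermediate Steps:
M(g, k) = -5 + g (M(g, k) = (-5 + g)*1 = -5 + g)
E(r) = -2 + 4*r (E(r) = -2 + (2*2)*r = -2 + 4*r)
K(J) = 1/(4 + 4*J) (K(J) = 1/((-2 + 4*J) + 6) = 1/(4 + 4*J))
M(4, 8)*25 + (K(6) - 1*(-8)) = (-5 + 4)*25 + (1/(4*(1 + 6)) - 1*(-8)) = -1*25 + ((¼)/7 + 8) = -25 + ((¼)*(⅐) + 8) = -25 + (1/28 + 8) = -25 + 225/28 = -475/28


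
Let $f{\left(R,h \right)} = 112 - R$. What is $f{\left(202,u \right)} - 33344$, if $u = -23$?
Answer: $-33434$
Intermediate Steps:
$f{\left(202,u \right)} - 33344 = \left(112 - 202\right) - 33344 = -90 - 33344 = -33434$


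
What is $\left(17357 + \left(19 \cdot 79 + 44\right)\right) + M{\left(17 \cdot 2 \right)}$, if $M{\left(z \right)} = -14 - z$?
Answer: $18854$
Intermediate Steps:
$\left(17357 + \left(19 \cdot 79 + 44\right)\right) + M{\left(17 \cdot 2 \right)} = \left(17357 + \left(19 \cdot 79 + 44\right)\right) - \left(14 + 17 \cdot 2\right) = \left(17357 + \left(1501 + 44\right)\right) - 48 = \left(17357 + 1545\right) - 48 = 18902 - 48 = 18854$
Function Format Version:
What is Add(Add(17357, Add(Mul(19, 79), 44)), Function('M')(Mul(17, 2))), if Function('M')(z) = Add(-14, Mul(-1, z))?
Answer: 18854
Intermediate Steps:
Add(Add(17357, Add(Mul(19, 79), 44)), Function('M')(Mul(17, 2))) = Add(Add(17357, Add(Mul(19, 79), 44)), Add(-14, Mul(-1, Mul(17, 2)))) = Add(Add(17357, Add(1501, 44)), Add(-14, Mul(-1, 34))) = Add(Add(17357, 1545), Add(-14, -34)) = Add(18902, -48) = 18854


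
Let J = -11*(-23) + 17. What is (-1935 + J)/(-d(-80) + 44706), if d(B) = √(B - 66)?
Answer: -37217745/999313291 - 1665*I*√146/1998626582 ≈ -0.037243 - 1.0066e-5*I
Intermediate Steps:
J = 270 (J = 253 + 17 = 270)
d(B) = √(-66 + B)
(-1935 + J)/(-d(-80) + 44706) = (-1935 + 270)/(-√(-66 - 80) + 44706) = -1665/(-√(-146) + 44706) = -1665/(-I*√146 + 44706) = -1665/(44706 - I*√146)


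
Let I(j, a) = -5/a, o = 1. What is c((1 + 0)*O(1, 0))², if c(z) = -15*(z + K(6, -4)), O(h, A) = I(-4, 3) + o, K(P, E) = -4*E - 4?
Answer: 28900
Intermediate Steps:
K(P, E) = -4 - 4*E
O(h, A) = -⅔ (O(h, A) = -5/3 + 1 = -⅔)
c(z) = -180 - 15*z (c(z) = -15*(z + (-4 - 4*(-4))) = -15*(z + (-4 + 16)) = -15*(z + 12) = -15*(12 + z) = -180 - 15*z)
c((1 + 0)*O(1, 0))² = (-180 - 15*(1 + 0)*(-2)/3)² = (-180 - 15*(-2)/3)² = (-180 - 15*(-⅔))² = (-180 + 10)² = (-170)² = 28900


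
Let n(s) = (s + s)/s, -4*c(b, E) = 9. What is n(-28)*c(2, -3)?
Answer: -9/2 ≈ -4.5000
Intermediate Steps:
c(b, E) = -9/4 (c(b, E) = -1/4*9 = -9/4)
n(s) = 2 (n(s) = (2*s)/s = 2)
n(-28)*c(2, -3) = 2*(-9/4) = -9/2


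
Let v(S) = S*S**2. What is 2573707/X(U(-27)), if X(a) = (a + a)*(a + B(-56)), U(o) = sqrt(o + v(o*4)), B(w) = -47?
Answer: -2573707/2523896 + 120964229*I*sqrt(139971)/1059816741048 ≈ -1.0197 + 0.042702*I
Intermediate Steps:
v(S) = S**3
U(o) = sqrt(o + 64*o**3) (U(o) = sqrt(o + (o*4)**3) = sqrt(o + (4*o)**3) = sqrt(o + 64*o**3))
X(a) = 2*a*(-47 + a) (X(a) = (a + a)*(a - 47) = (2*a)*(-47 + a) = 2*a*(-47 + a))
2573707/X(U(-27)) = 2573707/((2*sqrt(-27 + 64*(-27)**3)*(-47 + sqrt(-27 + 64*(-27)**3)))) = 2573707/((2*sqrt(-27 + 64*(-19683))*(-47 + sqrt(-27 + 64*(-19683))))) = 2573707/((2*sqrt(-27 - 1259712)*(-47 + sqrt(-27 - 1259712)))) = 2573707/((2*sqrt(-1259739)*(-47 + sqrt(-1259739)))) = 2573707/((2*(3*I*sqrt(139971))*(-47 + 3*I*sqrt(139971)))) = 2573707/((6*I*sqrt(139971)*(-47 + 3*I*sqrt(139971)))) = 2573707*(-I*sqrt(139971)/(839826*(-47 + 3*I*sqrt(139971)))) = -2573707*I*sqrt(139971)/(839826*(-47 + 3*I*sqrt(139971)))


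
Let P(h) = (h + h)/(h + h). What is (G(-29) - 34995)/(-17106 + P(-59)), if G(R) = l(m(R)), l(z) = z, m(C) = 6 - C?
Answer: 6992/3421 ≈ 2.0438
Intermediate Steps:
P(h) = 1 (P(h) = (2*h)/((2*h)) = (2*h)*(1/(2*h)) = 1)
G(R) = 6 - R
(G(-29) - 34995)/(-17106 + P(-59)) = ((6 - 1*(-29)) - 34995)/(-17106 + 1) = ((6 + 29) - 34995)/(-17105) = (35 - 34995)*(-1/17105) = -34960*(-1/17105) = 6992/3421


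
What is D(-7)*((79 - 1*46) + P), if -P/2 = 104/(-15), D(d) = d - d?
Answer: 0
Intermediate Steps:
D(d) = 0
P = 208/15 (P = -208/(-15) = -208*(-1)/15 = -2*(-104/15) = 208/15 ≈ 13.867)
D(-7)*((79 - 1*46) + P) = 0*((79 - 1*46) + 208/15) = 0*((79 - 46) + 208/15) = 0*(33 + 208/15) = 0*(703/15) = 0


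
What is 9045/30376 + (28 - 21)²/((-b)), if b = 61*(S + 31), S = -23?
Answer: 91423/463234 ≈ 0.19736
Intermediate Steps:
b = 488 (b = 61*(-23 + 31) = 61*8 = 488)
9045/30376 + (28 - 21)²/((-b)) = 9045/30376 + (28 - 21)²/((-1*488)) = 9045*(1/30376) + 7²/(-488) = 9045/30376 + 49*(-1/488) = 9045/30376 - 49/488 = 91423/463234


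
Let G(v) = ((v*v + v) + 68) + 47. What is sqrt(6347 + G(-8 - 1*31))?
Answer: 2*sqrt(1986) ≈ 89.129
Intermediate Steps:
G(v) = 115 + v + v**2 (G(v) = ((v**2 + v) + 68) + 47 = ((v + v**2) + 68) + 47 = (68 + v + v**2) + 47 = 115 + v + v**2)
sqrt(6347 + G(-8 - 1*31)) = sqrt(6347 + (115 + (-8 - 1*31) + (-8 - 1*31)**2)) = sqrt(6347 + (115 + (-8 - 31) + (-8 - 31)**2)) = sqrt(6347 + (115 - 39 + (-39)**2)) = sqrt(6347 + (115 - 39 + 1521)) = sqrt(6347 + 1597) = sqrt(7944) = 2*sqrt(1986)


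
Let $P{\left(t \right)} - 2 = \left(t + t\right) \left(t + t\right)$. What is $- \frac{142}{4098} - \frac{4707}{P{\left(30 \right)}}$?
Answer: $- \frac{9900385}{7380498} \approx -1.3414$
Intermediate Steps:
$P{\left(t \right)} = 2 + 4 t^{2}$ ($P{\left(t \right)} = 2 + \left(t + t\right) \left(t + t\right) = 2 + 2 t 2 t = 2 + 4 t^{2}$)
$- \frac{142}{4098} - \frac{4707}{P{\left(30 \right)}} = - \frac{142}{4098} - \frac{4707}{2 + 4 \cdot 30^{2}} = \left(-142\right) \frac{1}{4098} - \frac{4707}{2 + 4 \cdot 900} = - \frac{71}{2049} - \frac{4707}{2 + 3600} = - \frac{71}{2049} - \frac{4707}{3602} = - \frac{9900385}{7380498}$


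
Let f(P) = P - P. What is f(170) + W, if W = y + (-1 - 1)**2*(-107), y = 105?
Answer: -323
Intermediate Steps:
f(P) = 0
W = -323 (W = 105 + (-1 - 1)**2*(-107) = 105 + (-2)**2*(-107) = 105 + 4*(-107) = 105 - 428 = -323)
f(170) + W = 0 - 323 = -323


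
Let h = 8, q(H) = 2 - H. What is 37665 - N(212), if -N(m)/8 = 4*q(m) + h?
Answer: 31009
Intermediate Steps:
N(m) = -128 + 32*m (N(m) = -8*(4*(2 - m) + 8) = -8*((8 - 4*m) + 8) = -8*(16 - 4*m) = -128 + 32*m)
37665 - N(212) = 37665 - (-128 + 32*212) = 37665 - (-128 + 6784) = 37665 - 1*6656 = 37665 - 6656 = 31009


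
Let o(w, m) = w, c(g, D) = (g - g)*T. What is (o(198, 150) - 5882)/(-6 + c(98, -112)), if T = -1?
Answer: 2842/3 ≈ 947.33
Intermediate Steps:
c(g, D) = 0 (c(g, D) = (g - g)*(-1) = 0*(-1) = 0)
(o(198, 150) - 5882)/(-6 + c(98, -112)) = (198 - 5882)/(-6 + 0) = -5684/(-6) = -5684*(-⅙) = 2842/3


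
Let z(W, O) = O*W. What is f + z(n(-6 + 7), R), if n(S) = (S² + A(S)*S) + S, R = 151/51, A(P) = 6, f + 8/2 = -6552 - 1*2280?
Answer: -449428/51 ≈ -8812.3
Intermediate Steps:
f = -8836 (f = -4 + (-6552 - 1*2280) = -4 + (-6552 - 2280) = -4 - 8832 = -8836)
R = 151/51 (R = 151*(1/51) = 151/51 ≈ 2.9608)
n(S) = S² + 7*S (n(S) = (S² + 6*S) + S = S² + 7*S)
f + z(n(-6 + 7), R) = -8836 + 151*((-6 + 7)*(7 + (-6 + 7)))/51 = -8836 + 151*(1*(7 + 1))/51 = -8836 + 151*(1*8)/51 = -8836 + (151/51)*8 = -8836 + 1208/51 = -449428/51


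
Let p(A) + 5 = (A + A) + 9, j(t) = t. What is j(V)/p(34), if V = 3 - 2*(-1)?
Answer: 5/72 ≈ 0.069444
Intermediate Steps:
V = 5 (V = 3 + 2 = 5)
p(A) = 4 + 2*A (p(A) = -5 + ((A + A) + 9) = -5 + (2*A + 9) = -5 + (9 + 2*A) = 4 + 2*A)
j(V)/p(34) = 5/(4 + 2*34) = 5/(4 + 68) = 5/72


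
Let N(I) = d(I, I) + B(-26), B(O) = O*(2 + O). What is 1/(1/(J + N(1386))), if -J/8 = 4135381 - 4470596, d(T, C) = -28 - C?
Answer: 2680930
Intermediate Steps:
J = 2681720 (J = -8*(4135381 - 4470596) = -8*(-335215) = 2681720)
N(I) = 596 - I (N(I) = (-28 - I) - 26*(2 - 26) = (-28 - I) - 26*(-24) = (-28 - I) + 624 = 596 - I)
1/(1/(J + N(1386))) = 1/(1/(2681720 + (596 - 1*1386))) = 1/(1/(2681720 + (596 - 1386))) = 1/(1/(2681720 - 790)) = 1/(1/2680930) = 2680930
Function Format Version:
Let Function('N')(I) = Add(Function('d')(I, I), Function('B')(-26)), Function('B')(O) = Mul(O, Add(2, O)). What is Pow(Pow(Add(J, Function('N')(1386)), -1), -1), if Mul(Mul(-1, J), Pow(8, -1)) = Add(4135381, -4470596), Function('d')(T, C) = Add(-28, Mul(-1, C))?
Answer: 2680930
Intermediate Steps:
J = 2681720 (J = Mul(-8, Add(4135381, -4470596)) = Mul(-8, -335215) = 2681720)
Function('N')(I) = Add(596, Mul(-1, I)) (Function('N')(I) = Add(Add(-28, Mul(-1, I)), Mul(-26, Add(2, -26))) = Add(Add(-28, Mul(-1, I)), Mul(-26, -24)) = Add(Add(-28, Mul(-1, I)), 624) = Add(596, Mul(-1, I)))
Pow(Pow(Add(J, Function('N')(1386)), -1), -1) = Pow(Pow(Add(2681720, Add(596, Mul(-1, 1386))), -1), -1) = Pow(Pow(Add(2681720, Add(596, -1386)), -1), -1) = Pow(Pow(Add(2681720, -790), -1), -1) = Pow(Pow(2680930, -1), -1) = Pow(Rational(1, 2680930), -1) = 2680930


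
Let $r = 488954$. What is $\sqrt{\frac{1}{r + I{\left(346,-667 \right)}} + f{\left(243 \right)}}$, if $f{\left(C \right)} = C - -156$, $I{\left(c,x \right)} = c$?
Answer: $\frac{\sqrt{955263819993}}{48930} \approx 19.975$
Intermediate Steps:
$f{\left(C \right)} = 156 + C$ ($f{\left(C \right)} = C + 156 = 156 + C$)
$\sqrt{\frac{1}{r + I{\left(346,-667 \right)}} + f{\left(243 \right)}} = \sqrt{\frac{1}{488954 + 346} + \left(156 + 243\right)} = \sqrt{\frac{1}{489300} + 399} = \sqrt{\frac{195230701}{489300}} = \frac{\sqrt{955263819993}}{48930}$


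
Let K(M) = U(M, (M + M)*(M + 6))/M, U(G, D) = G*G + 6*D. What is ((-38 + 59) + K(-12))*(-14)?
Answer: 882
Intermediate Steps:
U(G, D) = G**2 + 6*D
K(M) = (M**2 + 12*M*(6 + M))/M (K(M) = (M**2 + 6*((M + M)*(M + 6)))/M = (M**2 + 6*((2*M)*(6 + M)))/M = (M**2 + 6*(2*M*(6 + M)))/M = (M**2 + 12*M*(6 + M))/M)
((-38 + 59) + K(-12))*(-14) = ((-38 + 59) + (72 + 13*(-12)))*(-14) = (21 + (72 - 156))*(-14) = (21 - 84)*(-14) = -63*(-14) = 882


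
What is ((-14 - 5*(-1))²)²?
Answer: 6561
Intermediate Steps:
((-14 - 5*(-1))²)² = ((-14 + 5)²)² = ((-9)²)² = 81² = 6561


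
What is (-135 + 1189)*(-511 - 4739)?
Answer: -5533500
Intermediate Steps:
(-135 + 1189)*(-511 - 4739) = 1054*(-5250) = -5533500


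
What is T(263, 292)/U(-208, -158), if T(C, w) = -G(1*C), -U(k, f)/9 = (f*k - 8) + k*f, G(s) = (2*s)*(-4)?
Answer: -263/73935 ≈ -0.0035572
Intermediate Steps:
G(s) = -8*s
U(k, f) = 72 - 18*f*k (U(k, f) = -9*((f*k - 8) + k*f) = -9*((-8 + f*k) + f*k) = -9*(-8 + 2*f*k) = 72 - 18*f*k)
T(C, w) = 8*C (T(C, w) = -(-8)*1*C = -(-8)*C = 8*C)
T(263, 292)/U(-208, -158) = (8*263)/(72 - 18*(-158)*(-208)) = 2104/(72 - 591552) = 2104/(-591480) = 2104*(-1/591480) = -263/73935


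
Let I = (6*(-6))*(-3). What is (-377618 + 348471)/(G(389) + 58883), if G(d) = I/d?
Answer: -11338183/22905595 ≈ -0.49500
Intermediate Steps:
I = 108 (I = -36*(-3) = 108)
G(d) = 108/d
(-377618 + 348471)/(G(389) + 58883) = (-377618 + 348471)/(108/389 + 58883) = -29147/(108*(1/389) + 58883) = -29147/(108/389 + 58883) = -29147/22905595/389 = -29147*389/22905595 = -11338183/22905595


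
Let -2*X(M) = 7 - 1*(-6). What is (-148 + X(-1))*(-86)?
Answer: 13287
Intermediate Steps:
X(M) = -13/2 (X(M) = -(7 - 1*(-6))/2 = -(7 + 6)/2 = -1/2*13 = -13/2)
(-148 + X(-1))*(-86) = (-148 - 13/2)*(-86) = -309/2*(-86) = 13287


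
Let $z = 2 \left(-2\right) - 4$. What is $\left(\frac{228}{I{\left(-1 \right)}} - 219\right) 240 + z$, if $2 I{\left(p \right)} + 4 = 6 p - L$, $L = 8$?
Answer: $-58648$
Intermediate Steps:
$I{\left(p \right)} = -6 + 3 p$ ($I{\left(p \right)} = -2 + \frac{6 p - 8}{2} = -2 + \frac{-8 + 6 p}{2} = -2 + \left(-4 + 3 p\right) = -6 + 3 p$)
$z = -8$ ($z = -4 - 4 = -8$)
$\left(\frac{228}{I{\left(-1 \right)}} - 219\right) 240 + z = \left(\frac{228}{-6 + 3 \left(-1\right)} - 219\right) 240 - 8 = \left(\frac{228}{-6 - 3} - 219\right) 240 - 8 = \left(\frac{228}{-9} - 219\right) 240 - 8 = \left(228 \left(- \frac{1}{9}\right) - 219\right) 240 - 8 = \left(- \frac{76}{3} - 219\right) 240 - 8 = \left(- \frac{733}{3}\right) 240 - 8 = -58640 - 8 = -58648$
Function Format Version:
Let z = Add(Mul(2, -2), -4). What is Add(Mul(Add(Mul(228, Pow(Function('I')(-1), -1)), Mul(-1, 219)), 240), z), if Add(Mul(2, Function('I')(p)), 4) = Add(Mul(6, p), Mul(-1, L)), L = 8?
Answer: -58648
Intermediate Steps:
Function('I')(p) = Add(-6, Mul(3, p)) (Function('I')(p) = Add(-2, Mul(Rational(1, 2), Add(Mul(6, p), Mul(-1, 8)))) = Add(-2, Mul(Rational(1, 2), Add(Mul(6, p), -8))) = Add(-2, Mul(Rational(1, 2), Add(-8, Mul(6, p)))) = Add(-2, Add(-4, Mul(3, p))) = Add(-6, Mul(3, p)))
z = -8 (z = Add(-4, -4) = -8)
Add(Mul(Add(Mul(228, Pow(Function('I')(-1), -1)), Mul(-1, 219)), 240), z) = Add(Mul(Add(Mul(228, Pow(Add(-6, Mul(3, -1)), -1)), Mul(-1, 219)), 240), -8) = Add(Mul(Add(Mul(228, Pow(Add(-6, -3), -1)), -219), 240), -8) = Add(Mul(Add(Mul(228, Pow(-9, -1)), -219), 240), -8) = Add(Mul(Add(Mul(228, Rational(-1, 9)), -219), 240), -8) = Add(Mul(Add(Rational(-76, 3), -219), 240), -8) = Add(Mul(Rational(-733, 3), 240), -8) = Add(-58640, -8) = -58648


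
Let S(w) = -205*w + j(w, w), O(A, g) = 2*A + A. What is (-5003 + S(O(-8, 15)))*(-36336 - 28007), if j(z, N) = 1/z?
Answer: 128235599/24 ≈ 5.3432e+6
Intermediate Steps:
O(A, g) = 3*A
S(w) = 1/w - 205*w (S(w) = -205*w + 1/w = 1/w - 205*w)
(-5003 + S(O(-8, 15)))*(-36336 - 28007) = (-5003 + (1/(3*(-8)) - 615*(-8)))*(-36336 - 28007) = (-5003 + (1/(-24) - 205*(-24)))*(-64343) = (-5003 + (-1/24 + 4920))*(-64343) = (-5003 + 118079/24)*(-64343) = -1993/24*(-64343) = 128235599/24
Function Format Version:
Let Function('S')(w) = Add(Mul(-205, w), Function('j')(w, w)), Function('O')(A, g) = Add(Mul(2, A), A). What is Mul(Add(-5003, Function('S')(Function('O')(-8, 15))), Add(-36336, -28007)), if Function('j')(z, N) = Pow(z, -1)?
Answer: Rational(128235599, 24) ≈ 5.3432e+6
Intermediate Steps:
Function('O')(A, g) = Mul(3, A)
Function('S')(w) = Add(Pow(w, -1), Mul(-205, w)) (Function('S')(w) = Add(Mul(-205, w), Pow(w, -1)) = Add(Pow(w, -1), Mul(-205, w)))
Mul(Add(-5003, Function('S')(Function('O')(-8, 15))), Add(-36336, -28007)) = Mul(Add(-5003, Add(Pow(Mul(3, -8), -1), Mul(-205, Mul(3, -8)))), Add(-36336, -28007)) = Mul(Add(-5003, Add(Pow(-24, -1), Mul(-205, -24))), -64343) = Mul(Add(-5003, Add(Rational(-1, 24), 4920)), -64343) = Mul(Add(-5003, Rational(118079, 24)), -64343) = Mul(Rational(-1993, 24), -64343) = Rational(128235599, 24)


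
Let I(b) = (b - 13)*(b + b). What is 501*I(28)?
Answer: 420840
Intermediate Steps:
I(b) = 2*b*(-13 + b) (I(b) = (-13 + b)*(2*b) = 2*b*(-13 + b))
501*I(28) = 501*(2*28*(-13 + 28)) = 501*(2*28*15) = 501*840 = 420840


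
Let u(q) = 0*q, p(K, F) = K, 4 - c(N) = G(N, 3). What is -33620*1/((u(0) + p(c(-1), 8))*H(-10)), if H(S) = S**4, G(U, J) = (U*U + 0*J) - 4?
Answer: -1681/3500 ≈ -0.48029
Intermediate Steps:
G(U, J) = -4 + U**2 (G(U, J) = (U**2 + 0) - 4 = U**2 - 4 = -4 + U**2)
c(N) = 8 - N**2 (c(N) = 4 - (-4 + N**2) = 4 + (4 - N**2) = 8 - N**2)
u(q) = 0
-33620*1/((u(0) + p(c(-1), 8))*H(-10)) = -33620*1/(10000*(0 + (8 - 1*(-1)**2))) = -33620*1/(10000*(0 + (8 - 1*1))) = -33620*1/(10000*(0 + (8 - 1))) = -33620*1/(10000*(0 + 7)) = -33620/(7*10000) = -33620/70000 = -33620*1/70000 = -1681/3500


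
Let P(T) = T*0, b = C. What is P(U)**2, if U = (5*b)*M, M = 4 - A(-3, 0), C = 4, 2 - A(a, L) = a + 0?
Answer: 0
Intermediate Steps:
A(a, L) = 2 - a (A(a, L) = 2 - (a + 0) = 2 - a)
b = 4
M = -1 (M = 4 - (2 - 1*(-3)) = 4 - (2 + 3) = 4 - 1*5 = 4 - 5 = -1)
U = -20 (U = (5*4)*(-1) = 20*(-1) = -20)
P(T) = 0
P(U)**2 = 0**2 = 0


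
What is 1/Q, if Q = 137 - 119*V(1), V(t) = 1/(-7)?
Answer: 1/154 ≈ 0.0064935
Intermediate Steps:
V(t) = -⅐
Q = 154 (Q = 137 - 119*(-⅐) = 137 + 17 = 154)
1/Q = 1/154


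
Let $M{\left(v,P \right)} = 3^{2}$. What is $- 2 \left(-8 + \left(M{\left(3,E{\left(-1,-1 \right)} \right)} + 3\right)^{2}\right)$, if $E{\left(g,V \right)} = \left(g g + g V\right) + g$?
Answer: $-272$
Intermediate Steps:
$E{\left(g,V \right)} = g + g^{2} + V g$ ($E{\left(g,V \right)} = \left(g^{2} + V g\right) + g = g + g^{2} + V g$)
$M{\left(v,P \right)} = 9$
$- 2 \left(-8 + \left(M{\left(3,E{\left(-1,-1 \right)} \right)} + 3\right)^{2}\right) = - 2 \left(-8 + \left(9 + 3\right)^{2}\right) = - 2 \left(-8 + 12^{2}\right) = - 2 \left(-8 + 144\right) = \left(-2\right) 136 = -272$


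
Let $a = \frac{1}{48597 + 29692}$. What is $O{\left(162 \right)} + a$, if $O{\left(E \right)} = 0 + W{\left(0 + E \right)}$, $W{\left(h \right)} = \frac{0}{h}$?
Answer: $\frac{1}{78289} \approx 1.2773 \cdot 10^{-5}$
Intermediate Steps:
$W{\left(h \right)} = 0$
$O{\left(E \right)} = 0$ ($O{\left(E \right)} = 0 + 0 = 0$)
$a = \frac{1}{78289} \approx 1.2773 \cdot 10^{-5}$
$O{\left(162 \right)} + a = 0 + \frac{1}{78289} = \frac{1}{78289}$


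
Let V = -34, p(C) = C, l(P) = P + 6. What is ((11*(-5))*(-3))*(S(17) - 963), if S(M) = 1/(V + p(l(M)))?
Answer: -158910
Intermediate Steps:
l(P) = 6 + P
S(M) = 1/(-28 + M) (S(M) = 1/(-34 + (6 + M)) = 1/(-28 + M))
((11*(-5))*(-3))*(S(17) - 963) = ((11*(-5))*(-3))*(1/(-28 + 17) - 963) = (-55*(-3))*(1/(-11) - 963) = 165*(-1/11 - 963) = 165*(-10594/11) = -158910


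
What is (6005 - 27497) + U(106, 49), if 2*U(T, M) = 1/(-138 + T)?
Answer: -1375489/64 ≈ -21492.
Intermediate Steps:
U(T, M) = 1/(2*(-138 + T))
(6005 - 27497) + U(106, 49) = (6005 - 27497) + 1/(2*(-138 + 106)) = -21492 + (½)/(-32) = -21492 + (½)*(-1/32) = -21492 - 1/64 = -1375489/64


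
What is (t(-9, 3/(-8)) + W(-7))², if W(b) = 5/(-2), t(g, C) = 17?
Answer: 841/4 ≈ 210.25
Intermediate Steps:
W(b) = -5/2 (W(b) = 5*(-½) = -5/2)
(t(-9, 3/(-8)) + W(-7))² = (17 - 5/2)² = (29/2)² = 841/4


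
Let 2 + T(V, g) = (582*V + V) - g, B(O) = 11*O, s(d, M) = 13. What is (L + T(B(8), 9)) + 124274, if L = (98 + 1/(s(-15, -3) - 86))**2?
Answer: 986761952/5329 ≈ 1.8517e+5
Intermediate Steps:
T(V, g) = -2 - g + 583*V (T(V, g) = -2 + ((582*V + V) - g) = -2 + (583*V - g) = -2 + (-g + 583*V) = -2 - g + 583*V)
L = 51165409/5329 (L = (98 + 1/(13 - 86))**2 = (98 + 1/(-73))**2 = (98 - 1/73)**2 = (7153/73)**2 = 51165409/5329 ≈ 9601.3)
(L + T(B(8), 9)) + 124274 = (51165409/5329 + (-2 - 1*9 + 583*(11*8))) + 124274 = (51165409/5329 + (-2 - 9 + 583*88)) + 124274 = (51165409/5329 + (-2 - 9 + 51304)) + 124274 = (51165409/5329 + 51293) + 124274 = 324505806/5329 + 124274 = 986761952/5329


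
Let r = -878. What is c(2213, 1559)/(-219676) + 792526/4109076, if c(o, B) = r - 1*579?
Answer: 45021466327/225666344844 ≈ 0.19950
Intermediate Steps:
c(o, B) = -1457 (c(o, B) = -878 - 1*579 = -878 - 579 = -1457)
c(2213, 1559)/(-219676) + 792526/4109076 = -1457/(-219676) + 792526/4109076 = -1457*(-1/219676) + 792526*(1/4109076) = 1457/219676 + 396263/2054538 = 45021466327/225666344844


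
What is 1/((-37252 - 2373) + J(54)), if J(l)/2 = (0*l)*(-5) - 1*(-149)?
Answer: -1/39327 ≈ -2.5428e-5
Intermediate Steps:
J(l) = 298 (J(l) = 2*((0*l)*(-5) - 1*(-149)) = 2*(0*(-5) + 149) = 2*(0 + 149) = 2*149 = 298)
1/((-37252 - 2373) + J(54)) = 1/((-37252 - 2373) + 298) = 1/(-39625 + 298) = 1/(-39327) = -1/39327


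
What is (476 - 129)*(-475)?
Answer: -164825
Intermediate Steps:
(476 - 129)*(-475) = 347*(-475) = -164825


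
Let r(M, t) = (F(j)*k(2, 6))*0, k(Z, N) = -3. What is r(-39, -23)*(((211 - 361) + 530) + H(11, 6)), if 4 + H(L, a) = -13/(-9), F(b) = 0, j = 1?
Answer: 0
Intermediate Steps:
H(L, a) = -23/9 (H(L, a) = -4 - 13/(-9) = -4 - 13*(-1/9) = -4 + 13/9 = -23/9)
r(M, t) = 0 (r(M, t) = (0*(-3))*0 = 0*0 = 0)
r(-39, -23)*(((211 - 361) + 530) + H(11, 6)) = 0*(((211 - 361) + 530) - 23/9) = 0*((-150 + 530) - 23/9) = 0*(380 - 23/9) = 0*(3397/9) = 0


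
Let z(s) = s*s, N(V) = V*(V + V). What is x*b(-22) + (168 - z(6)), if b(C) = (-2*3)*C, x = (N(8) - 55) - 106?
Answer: -4224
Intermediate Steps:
N(V) = 2*V**2 (N(V) = V*(2*V) = 2*V**2)
z(s) = s**2
x = -33 (x = (2*8**2 - 55) - 106 = (2*64 - 55) - 106 = (128 - 55) - 106 = 73 - 106 = -33)
b(C) = -6*C
x*b(-22) + (168 - z(6)) = -(-198)*(-22) + (168 - 1*6**2) = -33*132 + (168 - 1*36) = -4356 + (168 - 36) = -4356 + 132 = -4224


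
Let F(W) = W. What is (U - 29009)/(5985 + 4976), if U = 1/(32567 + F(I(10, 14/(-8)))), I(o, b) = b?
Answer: -3778741345/1427790821 ≈ -2.6466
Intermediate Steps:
U = 4/130261 (U = 1/(32567 + 14/(-8)) = 1/(32567 + 14*(-⅛)) = 1/(32567 - 7/4) = 1/(130261/4) = 4/130261 ≈ 3.0708e-5)
(U - 29009)/(5985 + 4976) = (4/130261 - 29009)/(5985 + 4976) = -3778741345/130261/10961 = -3778741345/130261*1/10961 = -3778741345/1427790821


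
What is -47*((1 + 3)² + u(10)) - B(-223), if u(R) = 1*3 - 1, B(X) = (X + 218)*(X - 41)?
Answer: -2166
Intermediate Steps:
B(X) = (-41 + X)*(218 + X) (B(X) = (218 + X)*(-41 + X) = (-41 + X)*(218 + X))
u(R) = 2 (u(R) = 3 - 1 = 2)
-47*((1 + 3)² + u(10)) - B(-223) = -47*((1 + 3)² + 2) - (-8938 + (-223)² + 177*(-223)) = -47*(4² + 2) - (-8938 + 49729 - 39471) = -47*(16 + 2) - 1*1320 = -47*18 - 1320 = -846 - 1320 = -2166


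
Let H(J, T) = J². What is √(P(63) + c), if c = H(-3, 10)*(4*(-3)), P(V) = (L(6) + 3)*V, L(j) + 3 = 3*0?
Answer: 6*I*√3 ≈ 10.392*I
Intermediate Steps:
L(j) = -3 (L(j) = -3 + 3*0 = -3 + 0 = -3)
P(V) = 0 (P(V) = (-3 + 3)*V = 0*V = 0)
c = -108 (c = (-3)²*(4*(-3)) = 9*(-12) = -108)
√(P(63) + c) = √(0 - 108) = √(-108) = 6*I*√3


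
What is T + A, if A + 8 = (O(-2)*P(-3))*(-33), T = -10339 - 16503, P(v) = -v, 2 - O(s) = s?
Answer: -27246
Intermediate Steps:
O(s) = 2 - s
T = -26842
A = -404 (A = -8 + ((2 - 1*(-2))*(-1*(-3)))*(-33) = -8 + ((2 + 2)*3)*(-33) = -8 + (4*3)*(-33) = -8 + 12*(-33) = -8 - 396 = -404)
T + A = -26842 - 404 = -27246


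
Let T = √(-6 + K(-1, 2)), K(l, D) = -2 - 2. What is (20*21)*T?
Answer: 420*I*√10 ≈ 1328.2*I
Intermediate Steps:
K(l, D) = -4
T = I*√10 (T = √(-6 - 4) = √(-10) = I*√10 ≈ 3.1623*I)
(20*21)*T = (20*21)*(I*√10) = 420*(I*√10) = 420*I*√10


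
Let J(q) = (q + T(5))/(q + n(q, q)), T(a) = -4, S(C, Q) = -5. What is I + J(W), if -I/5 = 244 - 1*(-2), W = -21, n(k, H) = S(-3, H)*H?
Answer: -103345/84 ≈ -1230.3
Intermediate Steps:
n(k, H) = -5*H
J(q) = -(-4 + q)/(4*q) (J(q) = (q - 4)/(q - 5*q) = (-4 + q)/((-4*q)) = (-4 + q)*(-1/(4*q)) = -(-4 + q)/(4*q))
I = -1230 (I = -5*(244 - 1*(-2)) = -5*(244 + 2) = -5*246 = -1230)
I + J(W) = -1230 + (1/4)*(4 - 1*(-21))/(-21) = -1230 + (1/4)*(-1/21)*(4 + 21) = -1230 + (1/4)*(-1/21)*25 = -1230 - 25/84 = -103345/84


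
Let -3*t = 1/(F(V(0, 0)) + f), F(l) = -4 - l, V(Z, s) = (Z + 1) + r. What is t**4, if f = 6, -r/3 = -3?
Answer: 1/331776 ≈ 3.0141e-6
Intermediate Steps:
r = 9 (r = -3*(-3) = 9)
V(Z, s) = 10 + Z (V(Z, s) = (Z + 1) + 9 = (1 + Z) + 9 = 10 + Z)
t = 1/24 (t = -1/(3*((-4 - (10 + 0)) + 6)) = -1/(3*((-4 - 1*10) + 6)) = -1/(3*((-4 - 10) + 6)) = -1/(3*(-14 + 6)) = -1/3/(-8) = -1/3*(-1/8) = 1/24 ≈ 0.041667)
t**4 = (1/24)**4 = 1/331776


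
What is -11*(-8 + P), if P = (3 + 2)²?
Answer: -187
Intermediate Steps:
P = 25 (P = 5² = 25)
-11*(-8 + P) = -11*(-8 + 25) = -11*17 = -187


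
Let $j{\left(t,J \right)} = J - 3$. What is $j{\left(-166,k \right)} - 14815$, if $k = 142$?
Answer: $-14676$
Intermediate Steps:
$j{\left(t,J \right)} = -3 + J$ ($j{\left(t,J \right)} = J - 3 = -3 + J$)
$j{\left(-166,k \right)} - 14815 = \left(-3 + 142\right) - 14815 = 139 - 14815 = -14676$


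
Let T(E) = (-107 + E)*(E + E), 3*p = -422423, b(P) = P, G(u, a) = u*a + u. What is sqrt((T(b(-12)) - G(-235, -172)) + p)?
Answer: I*sqrt(1603230)/3 ≈ 422.06*I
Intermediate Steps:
G(u, a) = u + a*u (G(u, a) = a*u + u = u + a*u)
p = -422423/3 (p = (1/3)*(-422423) = -422423/3 ≈ -1.4081e+5)
T(E) = 2*E*(-107 + E) (T(E) = (-107 + E)*(2*E) = 2*E*(-107 + E))
sqrt((T(b(-12)) - G(-235, -172)) + p) = sqrt((2*(-12)*(-107 - 12) - (-235)*(1 - 172)) - 422423/3) = sqrt((2*(-12)*(-119) - (-235)*(-171)) - 422423/3) = sqrt((2856 - 1*40185) - 422423/3) = sqrt((2856 - 40185) - 422423/3) = sqrt(-37329 - 422423/3) = sqrt(-534410/3) = I*sqrt(1603230)/3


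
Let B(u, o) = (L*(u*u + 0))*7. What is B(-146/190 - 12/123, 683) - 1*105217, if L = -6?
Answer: -1596727576843/15171025 ≈ -1.0525e+5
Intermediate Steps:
B(u, o) = -42*u² (B(u, o) = -6*(u*u + 0)*7 = -6*(u² + 0)*7 = -6*u²*7 = -42*u²)
B(-146/190 - 12/123, 683) - 1*105217 = -42*(-146/190 - 12/123)² - 1*105217 = -42*(-146*1/190 - 12*1/123)² - 105217 = -42*(-73/95 - 4/41)² - 105217 = -42*(-3373/3895)² - 105217 = -42*11377129/15171025 - 105217 = -477839418/15171025 - 105217 = -1596727576843/15171025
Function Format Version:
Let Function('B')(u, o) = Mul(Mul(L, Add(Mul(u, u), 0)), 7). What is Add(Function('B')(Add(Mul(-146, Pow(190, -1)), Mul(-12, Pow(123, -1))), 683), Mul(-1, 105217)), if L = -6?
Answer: Rational(-1596727576843, 15171025) ≈ -1.0525e+5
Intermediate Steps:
Function('B')(u, o) = Mul(-42, Pow(u, 2)) (Function('B')(u, o) = Mul(Mul(-6, Add(Mul(u, u), 0)), 7) = Mul(Mul(-6, Add(Pow(u, 2), 0)), 7) = Mul(Mul(-6, Pow(u, 2)), 7) = Mul(-42, Pow(u, 2)))
Add(Function('B')(Add(Mul(-146, Pow(190, -1)), Mul(-12, Pow(123, -1))), 683), Mul(-1, 105217)) = Add(Mul(-42, Pow(Add(Mul(-146, Pow(190, -1)), Mul(-12, Pow(123, -1))), 2)), Mul(-1, 105217)) = Add(Mul(-42, Pow(Add(Mul(-146, Rational(1, 190)), Mul(-12, Rational(1, 123))), 2)), -105217) = Add(Mul(-42, Pow(Add(Rational(-73, 95), Rational(-4, 41)), 2)), -105217) = Add(Mul(-42, Pow(Rational(-3373, 3895), 2)), -105217) = Add(Mul(-42, Rational(11377129, 15171025)), -105217) = Add(Rational(-477839418, 15171025), -105217) = Rational(-1596727576843, 15171025)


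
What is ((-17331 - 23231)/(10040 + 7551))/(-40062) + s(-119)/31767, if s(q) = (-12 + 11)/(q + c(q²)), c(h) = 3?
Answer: 25029094151/432818780552004 ≈ 5.7828e-5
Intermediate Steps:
s(q) = -1/(3 + q) (s(q) = (-12 + 11)/(q + 3) = -1/(3 + q))
((-17331 - 23231)/(10040 + 7551))/(-40062) + s(-119)/31767 = ((-17331 - 23231)/(10040 + 7551))/(-40062) - 1/(3 - 119)/31767 = -40562/17591*(-1/40062) - 1/(-116)*(1/31767) = -40562*1/17591*(-1/40062) - 1*(-1/116)*(1/31767) = -40562/17591*(-1/40062) + (1/116)*(1/31767) = 20281/352365321 + 1/3684972 = 25029094151/432818780552004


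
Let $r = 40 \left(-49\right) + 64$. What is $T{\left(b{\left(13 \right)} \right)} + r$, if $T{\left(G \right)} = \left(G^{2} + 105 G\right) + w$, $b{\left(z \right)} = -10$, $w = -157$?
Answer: $-3003$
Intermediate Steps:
$r = -1896$ ($r = -1960 + 64 = -1896$)
$T{\left(G \right)} = -157 + G^{2} + 105 G$ ($T{\left(G \right)} = \left(G^{2} + 105 G\right) - 157 = -157 + G^{2} + 105 G$)
$T{\left(b{\left(13 \right)} \right)} + r = \left(-157 + \left(-10\right)^{2} + 105 \left(-10\right)\right) - 1896 = \left(-157 + 100 - 1050\right) - 1896 = -1107 - 1896 = -3003$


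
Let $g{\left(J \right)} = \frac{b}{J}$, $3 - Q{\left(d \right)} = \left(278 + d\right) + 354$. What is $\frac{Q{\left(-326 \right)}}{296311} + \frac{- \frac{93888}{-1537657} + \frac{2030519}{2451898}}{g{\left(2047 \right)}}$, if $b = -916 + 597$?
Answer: $- \frac{2033785628093648945921}{356369334686233382074} \approx -5.707$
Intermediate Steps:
$b = -319$
$Q{\left(d \right)} = -629 - d$ ($Q{\left(d \right)} = 3 - \left(\left(278 + d\right) + 354\right) = 3 - \left(632 + d\right) = -629 - d$)
$g{\left(J \right)} = - \frac{319}{J}$
$\frac{Q{\left(-326 \right)}}{296311} + \frac{- \frac{93888}{-1537657} + \frac{2030519}{2451898}}{g{\left(2047 \right)}} = \frac{-629 - -326}{296311} + \frac{- \frac{93888}{-1537657} + \frac{2030519}{2451898}}{\left(-319\right) \frac{1}{2047}} = \left(-629 + 326\right) \frac{1}{296311} + \frac{\left(-93888\right) \left(- \frac{1}{1537657}\right) + 2030519 \cdot \frac{1}{2451898}}{\left(-319\right) \frac{1}{2047}} = \left(-303\right) \frac{1}{296311} + \frac{\frac{93888}{1537657} + \frac{2030519}{2451898}}{- \frac{319}{2047}} = - \frac{303}{296311} + \frac{3352445553407}{3770178122986} \left(- \frac{2047}{319}\right) = - \frac{303}{296311} - \frac{6862456047824129}{1202686821232534} = - \frac{2033785628093648945921}{356369334686233382074}$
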